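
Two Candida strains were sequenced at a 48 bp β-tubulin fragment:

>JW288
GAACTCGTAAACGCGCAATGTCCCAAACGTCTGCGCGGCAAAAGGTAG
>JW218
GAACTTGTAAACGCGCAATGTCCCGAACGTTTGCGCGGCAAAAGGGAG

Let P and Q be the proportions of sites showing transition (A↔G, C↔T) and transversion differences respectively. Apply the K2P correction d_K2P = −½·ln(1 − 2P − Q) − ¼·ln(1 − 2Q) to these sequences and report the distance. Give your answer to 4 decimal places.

The sequences differ at positions 6 (C/T, transition), 25 (A/G, transition), 31 (C/T, transition), 46 (T/G, transversion).
Of the 4 differences, 3 transitions and 1 transversion over 48 sites: P = 3/48 = 0.062500, Q = 1/48 = 0.020833.
d = −0.5·ln(0.854167) − 0.25·ln(0.958334) = −0.5·(-0.157629) − 0.25·(-0.042559) = 0.0895.

0.0895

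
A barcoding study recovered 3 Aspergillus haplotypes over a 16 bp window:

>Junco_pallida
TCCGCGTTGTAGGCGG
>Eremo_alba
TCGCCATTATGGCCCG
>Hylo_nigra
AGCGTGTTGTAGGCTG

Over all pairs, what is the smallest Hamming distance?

Pairwise Hamming distances:
  Junco_pallida vs Eremo_alba: 7
  Junco_pallida vs Hylo_nigra: 4
  Eremo_alba vs Hylo_nigra: 10
The smallest is 4, between Junco_pallida and Hylo_nigra.

4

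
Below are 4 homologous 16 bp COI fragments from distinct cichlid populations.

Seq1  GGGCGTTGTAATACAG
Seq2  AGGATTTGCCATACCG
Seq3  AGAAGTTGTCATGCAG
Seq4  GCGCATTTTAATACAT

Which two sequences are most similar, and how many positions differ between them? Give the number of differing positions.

4

Pairwise Hamming distances:
  Seq1 vs Seq2: 6
  Seq1 vs Seq3: 5
  Seq1 vs Seq4: 4
  Seq2 vs Seq3: 5
  Seq2 vs Seq4: 9
  Seq3 vs Seq4: 9
The smallest is 4, between Seq1 and Seq4.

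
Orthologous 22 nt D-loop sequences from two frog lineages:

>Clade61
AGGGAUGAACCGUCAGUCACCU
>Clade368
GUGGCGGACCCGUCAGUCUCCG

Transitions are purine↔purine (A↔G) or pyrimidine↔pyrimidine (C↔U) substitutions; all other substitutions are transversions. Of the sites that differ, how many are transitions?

The sequences differ at positions 1 (A/G, transition), 2 (G/U, transversion), 5 (A/C, transversion), 6 (U/G, transversion), 9 (A/C, transversion), 19 (A/U, transversion), 22 (U/G, transversion).
Of the 7 differences, 1 transition and 6 transversions, so the answer is 1.

1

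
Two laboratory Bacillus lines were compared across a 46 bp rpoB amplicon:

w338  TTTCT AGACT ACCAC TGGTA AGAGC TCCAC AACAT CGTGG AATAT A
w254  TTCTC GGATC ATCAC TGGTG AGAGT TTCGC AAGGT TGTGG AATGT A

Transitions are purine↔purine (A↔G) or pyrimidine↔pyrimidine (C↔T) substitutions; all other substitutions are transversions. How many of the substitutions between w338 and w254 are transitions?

Differing sites — 3:T/C (Ti); 4:C/T (Ti); 5:T/C (Ti); 6:A/G (Ti); 9:C/T (Ti); 10:T/C (Ti); 12:C/T (Ti); 20:A/G (Ti); 25:C/T (Ti); 27:C/T (Ti); 29:A/G (Ti); 33:C/G (Tv); 34:A/G (Ti); 36:C/T (Ti); 44:A/G (Ti).
Of the 15 differences, 14 transitions and 1 transversion, so the answer is 14.

14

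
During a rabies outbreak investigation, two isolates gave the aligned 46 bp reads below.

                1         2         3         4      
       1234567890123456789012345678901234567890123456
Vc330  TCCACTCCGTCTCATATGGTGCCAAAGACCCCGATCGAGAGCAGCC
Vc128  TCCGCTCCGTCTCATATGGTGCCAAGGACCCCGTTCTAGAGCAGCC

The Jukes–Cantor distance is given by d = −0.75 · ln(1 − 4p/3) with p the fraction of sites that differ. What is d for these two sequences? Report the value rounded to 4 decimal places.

Mismatches occur at site 4 (A/G), site 26 (A/G), site 34 (A/T), site 37 (G/T).
p = 4/46 = 0.086957.
d = −0.75 · ln(1 − (4/3)·0.086957) = −0.75 · ln(0.884057) = −0.75 · (-0.123234) = 0.0924.

0.0924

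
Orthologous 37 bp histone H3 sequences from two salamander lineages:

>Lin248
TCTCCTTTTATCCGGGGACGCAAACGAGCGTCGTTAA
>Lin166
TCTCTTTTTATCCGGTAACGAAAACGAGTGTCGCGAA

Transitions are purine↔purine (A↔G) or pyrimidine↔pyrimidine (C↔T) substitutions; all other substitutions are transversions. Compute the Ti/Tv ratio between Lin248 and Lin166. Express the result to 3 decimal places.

Mismatches occur at site 5 (C↔T, transition), site 16 (G↔T, transversion), site 17 (G↔A, transition), site 21 (C↔A, transversion), site 29 (C↔T, transition), site 34 (T↔C, transition), site 35 (T↔G, transversion).
Of the 7 differences, 4 transitions and 3 transversions, so Ti/Tv = 4/3 = 1.333.

1.333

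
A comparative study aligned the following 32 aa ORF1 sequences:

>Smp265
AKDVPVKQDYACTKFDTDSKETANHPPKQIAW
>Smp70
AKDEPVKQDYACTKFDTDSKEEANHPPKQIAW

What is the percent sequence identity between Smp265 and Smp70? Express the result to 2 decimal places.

The sequences differ at positions 4 (V/E), 22 (T/E).
30 of the 32 sites match, so the percent identity is 30/32 × 100 = 93.75%.

93.75%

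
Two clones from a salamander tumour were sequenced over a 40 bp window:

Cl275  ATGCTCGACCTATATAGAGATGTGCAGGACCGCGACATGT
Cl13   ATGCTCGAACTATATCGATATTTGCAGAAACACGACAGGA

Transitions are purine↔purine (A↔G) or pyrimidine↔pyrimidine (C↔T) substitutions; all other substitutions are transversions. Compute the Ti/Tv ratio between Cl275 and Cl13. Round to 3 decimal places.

0.286

Mismatches occur at site 9 (C/A, transversion), site 16 (A/C, transversion), site 19 (G/T, transversion), site 22 (G/T, transversion), site 28 (G/A, transition), site 30 (C/A, transversion), site 32 (G/A, transition), site 38 (T/G, transversion), site 40 (T/A, transversion).
Of the 9 differences, 2 transitions and 7 transversions, so Ti/Tv = 2/7 = 0.286.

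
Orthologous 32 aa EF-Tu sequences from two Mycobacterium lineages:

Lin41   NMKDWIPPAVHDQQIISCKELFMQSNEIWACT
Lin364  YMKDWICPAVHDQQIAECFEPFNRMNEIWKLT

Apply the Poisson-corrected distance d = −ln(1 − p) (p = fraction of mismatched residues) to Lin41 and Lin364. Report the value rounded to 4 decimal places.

Differing sites — 1:N/Y; 7:P/C; 16:I/A; 17:S/E; 19:K/F; 21:L/P; 23:M/N; 24:Q/R; 25:S/M; 30:A/K; 31:C/L.
p = 11/32 = 0.343750.
d = −ln(1 − 0.343750) = −ln(0.656250) = 0.4212.

0.4212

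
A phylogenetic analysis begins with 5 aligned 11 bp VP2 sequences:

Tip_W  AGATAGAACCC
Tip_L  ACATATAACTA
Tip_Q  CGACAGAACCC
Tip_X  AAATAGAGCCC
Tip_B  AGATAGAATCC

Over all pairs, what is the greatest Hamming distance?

Pairwise Hamming distances:
  Tip_W vs Tip_L: 4
  Tip_W vs Tip_Q: 2
  Tip_W vs Tip_X: 2
  Tip_W vs Tip_B: 1
  Tip_L vs Tip_Q: 6
  Tip_L vs Tip_X: 5
  Tip_L vs Tip_B: 5
  Tip_Q vs Tip_X: 4
  Tip_Q vs Tip_B: 3
  Tip_X vs Tip_B: 3
The largest is 6, between Tip_L and Tip_Q.

6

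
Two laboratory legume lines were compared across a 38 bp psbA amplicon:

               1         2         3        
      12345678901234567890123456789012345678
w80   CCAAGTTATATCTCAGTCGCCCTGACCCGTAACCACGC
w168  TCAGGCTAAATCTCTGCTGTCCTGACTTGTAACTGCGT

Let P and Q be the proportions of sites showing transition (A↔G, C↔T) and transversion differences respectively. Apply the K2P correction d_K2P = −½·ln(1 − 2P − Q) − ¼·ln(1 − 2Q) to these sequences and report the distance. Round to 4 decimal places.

Differing sites — 1:C/T (Ti); 4:A/G (Ti); 6:T/C (Ti); 9:T/A (Tv); 15:A/T (Tv); 17:T/C (Ti); 18:C/T (Ti); 20:C/T (Ti); 27:C/T (Ti); 28:C/T (Ti); 34:C/T (Ti); 35:A/G (Ti); 38:C/T (Ti).
Of the 13 differences, 11 transitions and 2 transversions over 38 sites: P = 11/38 = 0.289474, Q = 2/38 = 0.052632.
d = −0.5·ln(0.368420) − 0.25·ln(0.894736) = −0.5·(-0.998532) − 0.25·(-0.111227) = 0.5271.

0.5271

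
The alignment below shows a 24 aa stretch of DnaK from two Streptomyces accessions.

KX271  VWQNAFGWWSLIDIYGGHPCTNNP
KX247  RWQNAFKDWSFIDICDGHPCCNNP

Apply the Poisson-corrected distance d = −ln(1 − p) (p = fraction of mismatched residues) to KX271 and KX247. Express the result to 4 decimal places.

0.3448

Mismatches occur at site 1 (V↔R), site 7 (G↔K), site 8 (W↔D), site 11 (L↔F), site 15 (Y↔C), site 16 (G↔D), site 21 (T↔C).
p = 7/24 = 0.291667.
d = −ln(1 − 0.291667) = −ln(0.708333) = 0.3448.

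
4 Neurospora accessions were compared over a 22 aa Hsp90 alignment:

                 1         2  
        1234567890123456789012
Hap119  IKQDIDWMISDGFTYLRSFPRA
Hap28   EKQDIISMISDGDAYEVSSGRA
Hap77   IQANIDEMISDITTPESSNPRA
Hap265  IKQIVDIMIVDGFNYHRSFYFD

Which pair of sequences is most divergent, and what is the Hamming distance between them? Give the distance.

16

Pairwise Hamming distances:
  Hap119 vs Hap28: 9
  Hap119 vs Hap77: 10
  Hap119 vs Hap265: 9
  Hap28 vs Hap77: 13
  Hap28 vs Hap265: 14
  Hap77 vs Hap265: 16
The largest is 16, between Hap77 and Hap265.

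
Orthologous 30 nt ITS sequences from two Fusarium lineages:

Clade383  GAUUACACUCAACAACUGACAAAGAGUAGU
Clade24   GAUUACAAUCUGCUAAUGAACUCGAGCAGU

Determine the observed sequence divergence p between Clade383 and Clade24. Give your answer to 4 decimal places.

The sequences differ at positions 8 (C/A), 11 (A/U), 12 (A/G), 14 (A/U), 16 (C/A), 20 (C/A), 21 (A/C), 22 (A/U), 23 (A/C), 27 (U/C).
There are 10 differences over 30 sites, so p = 10/30 = 0.3333.

0.3333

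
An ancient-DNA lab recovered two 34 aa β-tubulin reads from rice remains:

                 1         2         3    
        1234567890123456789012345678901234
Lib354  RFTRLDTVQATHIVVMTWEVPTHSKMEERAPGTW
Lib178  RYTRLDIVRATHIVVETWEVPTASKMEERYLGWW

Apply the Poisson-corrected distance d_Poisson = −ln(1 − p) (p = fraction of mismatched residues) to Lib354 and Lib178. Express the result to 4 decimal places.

The sequences differ at positions 2 (F/Y), 7 (T/I), 9 (Q/R), 16 (M/E), 23 (H/A), 30 (A/Y), 31 (P/L), 33 (T/W).
p = 8/34 = 0.235294.
d = −ln(1 − 0.235294) = −ln(0.764706) = 0.2683.

0.2683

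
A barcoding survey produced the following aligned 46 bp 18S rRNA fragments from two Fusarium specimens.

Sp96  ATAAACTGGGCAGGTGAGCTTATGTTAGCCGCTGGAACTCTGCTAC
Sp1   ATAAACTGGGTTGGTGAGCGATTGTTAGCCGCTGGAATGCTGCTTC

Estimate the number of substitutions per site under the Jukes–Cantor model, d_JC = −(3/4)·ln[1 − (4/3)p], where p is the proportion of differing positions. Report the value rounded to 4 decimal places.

0.1979

Differing sites — 11:C/T; 12:A/T; 20:T/G; 21:T/A; 22:A/T; 38:C/T; 39:T/G; 45:A/T.
p = 8/46 = 0.173913.
d = −0.75 · ln(1 − (4/3)·0.173913) = −0.75 · ln(0.768116) = −0.75 · (-0.263815) = 0.1979.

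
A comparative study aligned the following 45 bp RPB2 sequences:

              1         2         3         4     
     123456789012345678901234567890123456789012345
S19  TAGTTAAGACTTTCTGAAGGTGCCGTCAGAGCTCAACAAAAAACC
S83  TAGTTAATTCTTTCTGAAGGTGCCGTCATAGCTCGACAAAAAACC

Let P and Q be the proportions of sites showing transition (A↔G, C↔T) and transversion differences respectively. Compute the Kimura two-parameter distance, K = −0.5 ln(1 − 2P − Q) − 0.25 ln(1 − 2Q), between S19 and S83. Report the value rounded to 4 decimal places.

0.0947

Mismatches occur at site 8 (G↔T, transversion), site 9 (A↔T, transversion), site 29 (G↔T, transversion), site 35 (A↔G, transition).
Of the 4 differences, 1 transition and 3 transversions over 45 sites: P = 1/45 = 0.022222, Q = 3/45 = 0.066667.
d = −0.5·ln(0.888889) − 0.25·ln(0.866666) = −0.5·(-0.117783) − 0.25·(-0.143102) = 0.0947.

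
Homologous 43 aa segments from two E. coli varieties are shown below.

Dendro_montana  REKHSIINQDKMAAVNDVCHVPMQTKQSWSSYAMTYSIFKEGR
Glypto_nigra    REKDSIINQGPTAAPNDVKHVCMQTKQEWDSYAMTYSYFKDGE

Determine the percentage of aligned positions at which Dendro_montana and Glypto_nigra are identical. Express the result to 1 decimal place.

Mismatches occur at site 4 (H↔D), site 10 (D↔G), site 11 (K↔P), site 12 (M↔T), site 15 (V↔P), site 19 (C↔K), site 22 (P↔C), site 28 (S↔E), site 30 (S↔D), site 38 (I↔Y), site 41 (E↔D), site 43 (R↔E).
31 of the 43 sites match, so the percent identity is 31/43 × 100 = 72.1%.

72.1%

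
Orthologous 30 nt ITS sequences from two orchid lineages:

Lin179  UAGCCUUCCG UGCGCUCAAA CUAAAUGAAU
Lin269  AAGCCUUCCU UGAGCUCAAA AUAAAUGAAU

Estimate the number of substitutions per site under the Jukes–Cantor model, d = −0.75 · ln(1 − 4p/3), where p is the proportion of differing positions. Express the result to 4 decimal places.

Differing sites — 1:U/A; 10:G/U; 13:C/A; 21:C/A.
p = 4/30 = 0.133333.
d = −0.75 · ln(1 − (4/3)·0.133333) = −0.75 · ln(0.822223) = −0.75 · (-0.195744) = 0.1468.

0.1468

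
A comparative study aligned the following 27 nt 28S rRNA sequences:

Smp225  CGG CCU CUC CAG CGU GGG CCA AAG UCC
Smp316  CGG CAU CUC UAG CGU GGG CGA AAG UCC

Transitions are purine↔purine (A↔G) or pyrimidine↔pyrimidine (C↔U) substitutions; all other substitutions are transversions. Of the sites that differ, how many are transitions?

Mismatches occur at site 5 (C↔A, transversion), site 10 (C↔U, transition), site 20 (C↔G, transversion).
Of the 3 differences, 1 transition and 2 transversions, so the answer is 1.

1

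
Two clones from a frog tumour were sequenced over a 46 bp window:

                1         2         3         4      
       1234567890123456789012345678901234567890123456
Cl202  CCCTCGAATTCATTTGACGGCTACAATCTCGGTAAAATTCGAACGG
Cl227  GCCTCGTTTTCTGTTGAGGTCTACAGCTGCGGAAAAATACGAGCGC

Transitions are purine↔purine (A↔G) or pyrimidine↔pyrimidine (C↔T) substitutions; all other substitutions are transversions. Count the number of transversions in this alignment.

The sequences differ at positions 1 (C/G, transversion), 7 (A/T, transversion), 8 (A/T, transversion), 12 (A/T, transversion), 13 (T/G, transversion), 18 (C/G, transversion), 20 (G/T, transversion), 26 (A/G, transition), 27 (T/C, transition), 28 (C/T, transition), 29 (T/G, transversion), 33 (T/A, transversion), 39 (T/A, transversion), 43 (A/G, transition), 46 (G/C, transversion).
Of the 15 differences, 4 transitions and 11 transversions, so the answer is 11.

11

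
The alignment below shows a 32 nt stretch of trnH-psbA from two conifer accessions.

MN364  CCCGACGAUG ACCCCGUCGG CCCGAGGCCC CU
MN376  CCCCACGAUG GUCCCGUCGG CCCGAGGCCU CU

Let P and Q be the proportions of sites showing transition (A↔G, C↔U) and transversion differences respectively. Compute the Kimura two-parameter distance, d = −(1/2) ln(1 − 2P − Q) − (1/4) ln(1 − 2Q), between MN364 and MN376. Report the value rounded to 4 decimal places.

Mismatches occur at site 4 (G/C, transversion), site 11 (A/G, transition), site 12 (C/U, transition), site 30 (C/U, transition).
Of the 4 differences, 3 transitions and 1 transversion over 32 sites: P = 3/32 = 0.093750, Q = 1/32 = 0.031250.
d = −0.5·ln(0.781250) − 0.25·ln(0.937500) = −0.5·(-0.246860) − 0.25·(-0.064539) = 0.1396.

0.1396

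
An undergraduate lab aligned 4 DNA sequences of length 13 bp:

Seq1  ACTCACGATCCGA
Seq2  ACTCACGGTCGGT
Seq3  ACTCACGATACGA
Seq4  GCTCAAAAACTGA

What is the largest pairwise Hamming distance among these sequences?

Pairwise Hamming distances:
  Seq1 vs Seq2: 3
  Seq1 vs Seq3: 1
  Seq1 vs Seq4: 5
  Seq2 vs Seq3: 4
  Seq2 vs Seq4: 7
  Seq3 vs Seq4: 6
The largest is 7, between Seq2 and Seq4.

7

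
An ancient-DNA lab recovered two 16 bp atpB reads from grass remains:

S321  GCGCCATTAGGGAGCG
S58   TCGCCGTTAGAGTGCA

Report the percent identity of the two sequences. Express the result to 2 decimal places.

Mismatches occur at site 1 (G↔T), site 6 (A↔G), site 11 (G↔A), site 13 (A↔T), site 16 (G↔A).
11 of the 16 sites match, so the percent identity is 11/16 × 100 = 68.75%.

68.75%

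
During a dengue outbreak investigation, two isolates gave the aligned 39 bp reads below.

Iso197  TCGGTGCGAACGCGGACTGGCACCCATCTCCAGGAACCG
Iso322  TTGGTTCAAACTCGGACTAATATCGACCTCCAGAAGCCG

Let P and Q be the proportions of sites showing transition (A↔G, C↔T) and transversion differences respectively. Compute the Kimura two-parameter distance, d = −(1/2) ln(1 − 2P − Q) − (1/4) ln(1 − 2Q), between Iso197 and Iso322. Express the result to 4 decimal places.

0.4284

The sequences differ at positions 2 (C/T, transition), 6 (G/T, transversion), 8 (G/A, transition), 12 (G/T, transversion), 19 (G/A, transition), 20 (G/A, transition), 21 (C/T, transition), 23 (C/T, transition), 25 (C/G, transversion), 27 (T/C, transition), 34 (G/A, transition), 36 (A/G, transition).
Of the 12 differences, 9 transitions and 3 transversions over 39 sites: P = 9/39 = 0.230769, Q = 3/39 = 0.076923.
d = −0.5·ln(0.461539) − 0.25·ln(0.846154) = −0.5·(-0.773189) − 0.25·(-0.167054) = 0.4284.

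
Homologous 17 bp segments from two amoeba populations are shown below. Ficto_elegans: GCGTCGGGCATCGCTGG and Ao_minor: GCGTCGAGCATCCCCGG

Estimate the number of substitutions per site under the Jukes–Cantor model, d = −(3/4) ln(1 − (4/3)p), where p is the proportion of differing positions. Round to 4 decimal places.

0.2012

Differing sites — 7:G/A; 13:G/C; 15:T/C.
p = 3/17 = 0.176471.
d = −0.75 · ln(1 − (4/3)·0.176471) = −0.75 · ln(0.764705) = −0.75 · (-0.268265) = 0.2012.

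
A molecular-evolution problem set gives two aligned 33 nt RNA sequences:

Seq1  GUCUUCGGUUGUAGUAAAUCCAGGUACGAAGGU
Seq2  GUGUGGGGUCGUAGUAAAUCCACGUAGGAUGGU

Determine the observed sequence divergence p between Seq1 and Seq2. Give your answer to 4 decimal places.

0.2121

The sequences differ at positions 3 (C/G), 5 (U/G), 6 (C/G), 10 (U/C), 23 (G/C), 27 (C/G), 30 (A/U).
There are 7 differences over 33 sites, so p = 7/33 = 0.2121.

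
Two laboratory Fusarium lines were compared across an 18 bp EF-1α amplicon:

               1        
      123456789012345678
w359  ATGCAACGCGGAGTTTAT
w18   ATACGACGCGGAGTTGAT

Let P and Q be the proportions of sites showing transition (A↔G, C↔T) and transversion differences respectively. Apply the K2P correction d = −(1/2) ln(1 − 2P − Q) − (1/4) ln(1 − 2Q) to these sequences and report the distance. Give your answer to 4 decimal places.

Mismatches occur at site 3 (G↔A, transition), site 5 (A↔G, transition), site 16 (T↔G, transversion).
Of the 3 differences, 2 transitions and 1 transversion over 18 sites: P = 2/18 = 0.111111, Q = 1/18 = 0.055556.
d = −0.5·ln(0.722222) − 0.25·ln(0.888888) = −0.5·(-0.325423) − 0.25·(-0.117784) = 0.1922.

0.1922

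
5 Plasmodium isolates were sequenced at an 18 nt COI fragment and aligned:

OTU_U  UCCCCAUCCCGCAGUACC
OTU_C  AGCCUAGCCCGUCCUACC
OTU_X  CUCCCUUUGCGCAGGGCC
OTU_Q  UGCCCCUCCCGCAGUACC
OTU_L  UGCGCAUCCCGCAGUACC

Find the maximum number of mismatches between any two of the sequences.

Pairwise Hamming distances:
  OTU_U vs OTU_C: 7
  OTU_U vs OTU_X: 7
  OTU_U vs OTU_Q: 2
  OTU_U vs OTU_L: 2
  OTU_C vs OTU_X: 12
  OTU_C vs OTU_Q: 7
  OTU_C vs OTU_L: 7
  OTU_X vs OTU_Q: 7
  OTU_X vs OTU_L: 8
  OTU_Q vs OTU_L: 2
The largest is 12, between OTU_C and OTU_X.

12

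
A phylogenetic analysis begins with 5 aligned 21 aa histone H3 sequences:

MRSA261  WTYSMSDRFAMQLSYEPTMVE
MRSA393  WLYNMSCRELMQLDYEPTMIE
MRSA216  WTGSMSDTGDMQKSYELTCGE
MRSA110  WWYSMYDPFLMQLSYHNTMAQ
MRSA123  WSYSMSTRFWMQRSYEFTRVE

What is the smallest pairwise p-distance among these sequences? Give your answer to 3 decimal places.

0.286

Pairwise Hamming distances:
  MRSA261 vs MRSA393: 7
  MRSA261 vs MRSA216: 8
  MRSA261 vs MRSA110: 8
  MRSA261 vs MRSA123: 6
  MRSA393 vs MRSA216: 12
  MRSA393 vs MRSA110: 11
  MRSA393 vs MRSA123: 10
  MRSA216 vs MRSA110: 12
  MRSA216 vs MRSA123: 10
  MRSA110 vs MRSA123: 11
The smallest is 6 mismatches, between MRSA261 and MRSA123; p = 6/21 = 0.286.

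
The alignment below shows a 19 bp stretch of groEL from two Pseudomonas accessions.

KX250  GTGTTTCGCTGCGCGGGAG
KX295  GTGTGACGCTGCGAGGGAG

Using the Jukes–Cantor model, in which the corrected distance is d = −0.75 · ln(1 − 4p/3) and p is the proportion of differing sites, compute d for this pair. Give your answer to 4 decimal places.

Mismatches occur at site 5 (T→G), site 6 (T→A), site 14 (C→A).
p = 3/19 = 0.157895.
d = −0.75 · ln(1 − (4/3)·0.157895) = −0.75 · ln(0.789473) = −0.75 · (-0.236390) = 0.1773.

0.1773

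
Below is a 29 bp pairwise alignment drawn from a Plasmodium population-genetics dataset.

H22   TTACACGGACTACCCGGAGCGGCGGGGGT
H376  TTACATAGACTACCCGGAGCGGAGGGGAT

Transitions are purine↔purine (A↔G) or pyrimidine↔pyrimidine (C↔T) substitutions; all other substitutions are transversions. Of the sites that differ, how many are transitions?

3

Mismatches occur at site 6 (C↔T, transition), site 7 (G↔A, transition), site 23 (C↔A, transversion), site 28 (G↔A, transition).
Of the 4 differences, 3 transitions and 1 transversion, so the answer is 3.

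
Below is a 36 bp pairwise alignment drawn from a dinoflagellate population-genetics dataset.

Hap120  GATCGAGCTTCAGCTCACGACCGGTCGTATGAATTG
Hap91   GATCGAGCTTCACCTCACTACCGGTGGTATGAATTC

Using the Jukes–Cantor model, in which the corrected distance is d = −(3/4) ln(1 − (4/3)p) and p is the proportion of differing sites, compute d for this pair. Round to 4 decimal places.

Differing sites — 13:G/C; 19:G/T; 26:C/G; 36:G/C.
p = 4/36 = 0.111111.
d = −0.75 · ln(1 − (4/3)·0.111111) = −0.75 · ln(0.851852) = −0.75 · (-0.160342) = 0.1203.

0.1203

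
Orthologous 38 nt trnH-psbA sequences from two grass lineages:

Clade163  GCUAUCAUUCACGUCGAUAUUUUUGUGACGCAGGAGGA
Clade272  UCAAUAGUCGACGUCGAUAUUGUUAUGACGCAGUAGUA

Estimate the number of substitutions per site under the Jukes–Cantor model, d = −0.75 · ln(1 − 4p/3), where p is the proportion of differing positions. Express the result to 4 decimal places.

0.3241

The sequences differ at positions 1 (G/U), 3 (U/A), 6 (C/A), 7 (A/G), 9 (U/C), 10 (C/G), 22 (U/G), 25 (G/A), 34 (G/U), 37 (G/U).
p = 10/38 = 0.263158.
d = −0.75 · ln(1 − (4/3)·0.263158) = −0.75 · ln(0.649123) = −0.75 · (-0.432133) = 0.3241.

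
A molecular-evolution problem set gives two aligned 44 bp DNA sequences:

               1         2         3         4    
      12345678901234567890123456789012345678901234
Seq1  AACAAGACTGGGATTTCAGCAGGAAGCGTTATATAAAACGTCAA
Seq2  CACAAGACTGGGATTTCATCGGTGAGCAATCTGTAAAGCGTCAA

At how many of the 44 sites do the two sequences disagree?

Mismatches occur at site 1 (A↔C), site 19 (G↔T), site 21 (A↔G), site 23 (G↔T), site 24 (A↔G), site 28 (G↔A), site 29 (T↔A), site 31 (A↔C), site 33 (A↔G), site 38 (A↔G).
That gives 10 mismatches out of 44 aligned sites, so the Hamming distance is 10.

10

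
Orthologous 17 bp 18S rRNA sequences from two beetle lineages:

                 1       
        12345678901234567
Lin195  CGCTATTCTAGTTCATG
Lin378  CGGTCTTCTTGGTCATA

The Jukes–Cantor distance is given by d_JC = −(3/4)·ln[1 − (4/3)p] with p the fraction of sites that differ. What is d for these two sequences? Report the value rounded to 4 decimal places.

0.3734

Mismatches occur at site 3 (C/G), site 5 (A/C), site 10 (A/T), site 12 (T/G), site 17 (G/A).
p = 5/17 = 0.294118.
d = −0.75 · ln(1 − (4/3)·0.294118) = −0.75 · ln(0.607843) = −0.75 · (-0.497839) = 0.3734.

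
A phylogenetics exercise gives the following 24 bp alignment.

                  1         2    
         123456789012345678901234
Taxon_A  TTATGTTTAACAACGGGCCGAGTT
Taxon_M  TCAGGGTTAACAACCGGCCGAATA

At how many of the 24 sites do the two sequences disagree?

6

Mismatches occur at site 2 (T→C), site 4 (T→G), site 6 (T→G), site 15 (G→C), site 22 (G→A), site 24 (T→A).
That gives 6 mismatches out of 24 aligned sites, so the Hamming distance is 6.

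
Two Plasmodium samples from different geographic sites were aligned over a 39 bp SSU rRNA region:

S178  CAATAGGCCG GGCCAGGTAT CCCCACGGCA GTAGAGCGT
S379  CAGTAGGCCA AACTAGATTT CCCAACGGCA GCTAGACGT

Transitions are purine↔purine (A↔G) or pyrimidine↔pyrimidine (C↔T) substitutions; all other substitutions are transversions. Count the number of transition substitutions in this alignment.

10

Differing sites — 3:A/G (Ti); 10:G/A (Ti); 11:G/A (Ti); 12:G/A (Ti); 14:C/T (Ti); 17:G/A (Ti); 19:A/T (Tv); 24:C/A (Tv); 32:T/C (Ti); 33:A/T (Tv); 34:G/A (Ti); 35:A/G (Ti); 36:G/A (Ti).
Of the 13 differences, 10 transitions and 3 transversions, so the answer is 10.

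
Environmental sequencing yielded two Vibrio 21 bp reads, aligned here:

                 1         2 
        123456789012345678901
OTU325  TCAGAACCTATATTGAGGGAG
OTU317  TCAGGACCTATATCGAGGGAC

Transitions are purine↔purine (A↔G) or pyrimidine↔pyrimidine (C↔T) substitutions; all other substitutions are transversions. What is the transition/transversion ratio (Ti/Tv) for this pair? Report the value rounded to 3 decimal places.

2.000

The sequences differ at positions 5 (A/G, transition), 14 (T/C, transition), 21 (G/C, transversion).
Of the 3 differences, 2 transitions and 1 transversion, so Ti/Tv = 2/1 = 2.000.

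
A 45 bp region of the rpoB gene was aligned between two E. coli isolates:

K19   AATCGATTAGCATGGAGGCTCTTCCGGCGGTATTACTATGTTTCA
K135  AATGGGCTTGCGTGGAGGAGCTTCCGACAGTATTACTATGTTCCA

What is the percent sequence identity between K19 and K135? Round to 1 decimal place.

Differing sites — 4:C/G; 6:A/G; 7:T/C; 9:A/T; 12:A/G; 19:C/A; 20:T/G; 27:G/A; 29:G/A; 43:T/C.
35 of the 45 sites match, so the percent identity is 35/45 × 100 = 77.8%.

77.8%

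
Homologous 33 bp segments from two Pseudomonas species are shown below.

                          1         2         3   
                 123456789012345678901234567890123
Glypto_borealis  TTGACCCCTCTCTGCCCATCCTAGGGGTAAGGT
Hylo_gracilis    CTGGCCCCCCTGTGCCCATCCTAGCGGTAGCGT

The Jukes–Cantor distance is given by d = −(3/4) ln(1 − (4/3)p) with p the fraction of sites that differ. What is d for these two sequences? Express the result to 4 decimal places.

The sequences differ at positions 1 (T/C), 4 (A/G), 9 (T/C), 12 (C/G), 25 (G/C), 30 (A/G), 31 (G/C).
p = 7/33 = 0.212121.
d = −0.75 · ln(1 − (4/3)·0.212121) = −0.75 · ln(0.717172) = −0.75 · (-0.332440) = 0.2493.

0.2493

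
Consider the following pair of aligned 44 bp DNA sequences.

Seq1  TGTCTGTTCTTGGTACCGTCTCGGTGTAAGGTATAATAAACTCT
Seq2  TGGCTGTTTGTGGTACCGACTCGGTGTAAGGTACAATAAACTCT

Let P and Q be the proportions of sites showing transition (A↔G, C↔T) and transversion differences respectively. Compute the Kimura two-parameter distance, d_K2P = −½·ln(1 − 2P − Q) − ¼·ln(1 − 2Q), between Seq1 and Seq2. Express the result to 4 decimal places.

Differing sites — 3:T/G (Tv); 9:C/T (Ti); 10:T/G (Tv); 19:T/A (Tv); 34:T/C (Ti).
Of the 5 differences, 2 transitions and 3 transversions over 44 sites: P = 2/44 = 0.045455, Q = 3/44 = 0.068182.
d = −0.5·ln(0.840908) − 0.25·ln(0.863636) = −0.5·(-0.173273) − 0.25·(-0.146604) = 0.1233.

0.1233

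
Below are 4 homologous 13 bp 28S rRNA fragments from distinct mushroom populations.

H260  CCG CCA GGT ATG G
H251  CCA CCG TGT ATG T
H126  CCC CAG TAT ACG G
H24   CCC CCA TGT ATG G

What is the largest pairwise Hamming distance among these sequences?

6

Pairwise Hamming distances:
  H260 vs H251: 4
  H260 vs H126: 6
  H260 vs H24: 2
  H251 vs H126: 5
  H251 vs H24: 3
  H126 vs H24: 4
The largest is 6, between H260 and H126.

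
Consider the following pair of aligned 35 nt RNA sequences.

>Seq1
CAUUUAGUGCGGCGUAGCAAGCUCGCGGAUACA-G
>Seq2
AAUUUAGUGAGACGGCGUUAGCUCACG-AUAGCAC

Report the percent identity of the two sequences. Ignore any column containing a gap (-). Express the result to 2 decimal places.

66.67%

Excluding the 2 gap columns leaves 33 comparable sites.
Mismatches occur at site 1 (C/A), site 10 (C/A), site 12 (G/A), site 15 (U/G), site 16 (A/C), site 18 (C/U), site 19 (A/U), site 25 (G/A), site 32 (C/G), site 33 (A/C), site 35 (G/C).
22 of the 33 comparable sites match, so the percent identity is 22/33 × 100 = 66.67%.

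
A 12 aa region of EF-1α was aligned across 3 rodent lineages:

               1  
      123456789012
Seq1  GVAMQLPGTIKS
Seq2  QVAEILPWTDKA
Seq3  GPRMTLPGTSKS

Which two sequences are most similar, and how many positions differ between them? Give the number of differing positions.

4

Pairwise Hamming distances:
  Seq1 vs Seq2: 6
  Seq1 vs Seq3: 4
  Seq2 vs Seq3: 8
The smallest is 4, between Seq1 and Seq3.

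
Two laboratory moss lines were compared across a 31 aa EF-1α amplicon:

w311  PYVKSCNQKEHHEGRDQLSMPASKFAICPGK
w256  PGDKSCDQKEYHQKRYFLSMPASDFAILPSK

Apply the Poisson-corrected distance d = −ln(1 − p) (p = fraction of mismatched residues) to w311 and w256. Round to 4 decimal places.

0.4383

The sequences differ at positions 2 (Y/G), 3 (V/D), 7 (N/D), 11 (H/Y), 13 (E/Q), 14 (G/K), 16 (D/Y), 17 (Q/F), 24 (K/D), 28 (C/L), 30 (G/S).
p = 11/31 = 0.354839.
d = −ln(1 − 0.354839) = −ln(0.645161) = 0.4383.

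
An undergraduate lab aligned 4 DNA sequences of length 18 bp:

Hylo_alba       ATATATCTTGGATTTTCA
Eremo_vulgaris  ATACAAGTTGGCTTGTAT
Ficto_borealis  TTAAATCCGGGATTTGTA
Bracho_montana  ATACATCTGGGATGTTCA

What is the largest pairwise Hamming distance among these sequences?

Pairwise Hamming distances:
  Hylo_alba vs Eremo_vulgaris: 7
  Hylo_alba vs Ficto_borealis: 6
  Hylo_alba vs Bracho_montana: 3
  Eremo_vulgaris vs Ficto_borealis: 11
  Eremo_vulgaris vs Bracho_montana: 8
  Ficto_borealis vs Bracho_montana: 6
The largest is 11, between Eremo_vulgaris and Ficto_borealis.

11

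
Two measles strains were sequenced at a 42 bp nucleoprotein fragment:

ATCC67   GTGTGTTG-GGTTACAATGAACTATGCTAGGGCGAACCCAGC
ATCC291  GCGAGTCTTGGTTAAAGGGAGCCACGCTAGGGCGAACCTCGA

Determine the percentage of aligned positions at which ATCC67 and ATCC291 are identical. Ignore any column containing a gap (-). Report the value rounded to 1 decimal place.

Excluding the 1 gap column leaves 41 comparable sites.
Mismatches occur at site 2 (T→C), site 4 (T→A), site 7 (T→C), site 8 (G→T), site 15 (C→A), site 17 (A→G), site 18 (T→G), site 21 (A→G), site 23 (T→C), site 25 (T→C), site 39 (C→T), site 40 (A→C), site 42 (C→A).
28 of the 41 comparable sites match, so the percent identity is 28/41 × 100 = 68.3%.

68.3%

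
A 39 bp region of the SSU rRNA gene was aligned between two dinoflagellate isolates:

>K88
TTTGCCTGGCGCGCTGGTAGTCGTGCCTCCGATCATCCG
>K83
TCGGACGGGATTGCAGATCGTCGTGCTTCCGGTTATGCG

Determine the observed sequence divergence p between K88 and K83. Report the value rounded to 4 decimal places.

The sequences differ at positions 2 (T/C), 3 (T/G), 5 (C/A), 7 (T/G), 10 (C/A), 11 (G/T), 12 (C/T), 15 (T/A), 17 (G/A), 19 (A/C), 27 (C/T), 32 (A/G), 34 (C/T), 37 (C/G).
There are 14 differences over 39 sites, so p = 14/39 = 0.3590.

0.3590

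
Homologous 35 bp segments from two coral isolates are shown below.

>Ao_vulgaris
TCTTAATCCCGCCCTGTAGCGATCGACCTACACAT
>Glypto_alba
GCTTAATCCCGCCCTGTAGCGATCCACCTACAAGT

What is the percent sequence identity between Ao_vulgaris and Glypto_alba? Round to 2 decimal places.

The sequences differ at positions 1 (T/G), 25 (G/C), 33 (C/A), 34 (A/G).
31 of the 35 sites match, so the percent identity is 31/35 × 100 = 88.57%.

88.57%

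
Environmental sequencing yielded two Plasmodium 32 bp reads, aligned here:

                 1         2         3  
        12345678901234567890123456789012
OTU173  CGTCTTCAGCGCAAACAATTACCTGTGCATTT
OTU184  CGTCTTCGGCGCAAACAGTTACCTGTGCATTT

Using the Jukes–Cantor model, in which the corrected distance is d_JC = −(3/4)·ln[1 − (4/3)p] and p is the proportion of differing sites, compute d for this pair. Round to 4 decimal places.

Differing sites — 8:A/G; 18:A/G.
p = 2/32 = 0.062500.
d = −0.75 · ln(1 − (4/3)·0.062500) = −0.75 · ln(0.916667) = −0.75 · (-0.087011) = 0.0653.

0.0653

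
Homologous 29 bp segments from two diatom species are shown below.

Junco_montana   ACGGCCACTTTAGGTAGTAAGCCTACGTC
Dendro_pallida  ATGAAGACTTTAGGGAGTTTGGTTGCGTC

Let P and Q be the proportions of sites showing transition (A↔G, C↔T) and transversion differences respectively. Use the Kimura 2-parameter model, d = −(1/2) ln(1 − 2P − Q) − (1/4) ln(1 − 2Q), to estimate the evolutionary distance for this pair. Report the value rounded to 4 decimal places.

Mismatches occur at site 2 (C/T, transition), site 4 (G/A, transition), site 5 (C/A, transversion), site 6 (C/G, transversion), site 15 (T/G, transversion), site 19 (A/T, transversion), site 20 (A/T, transversion), site 22 (C/G, transversion), site 23 (C/T, transition), site 25 (A/G, transition).
Of the 10 differences, 4 transitions and 6 transversions over 29 sites: P = 4/29 = 0.137931, Q = 6/29 = 0.206897.
d = −0.5·ln(0.517241) − 0.25·ln(0.586206) = −0.5·(-0.659246) − 0.25·(-0.534084) = 0.4631.

0.4631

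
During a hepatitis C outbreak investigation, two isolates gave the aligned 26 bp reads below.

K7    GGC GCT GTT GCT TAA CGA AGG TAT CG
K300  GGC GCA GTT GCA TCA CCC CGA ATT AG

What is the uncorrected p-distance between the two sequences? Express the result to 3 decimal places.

0.385

The sequences differ at positions 6 (T/A), 12 (T/A), 14 (A/C), 17 (G/C), 18 (A/C), 19 (A/C), 21 (G/A), 22 (T/A), 23 (A/T), 25 (C/A).
There are 10 differences over 26 sites, so p = 10/26 = 0.385.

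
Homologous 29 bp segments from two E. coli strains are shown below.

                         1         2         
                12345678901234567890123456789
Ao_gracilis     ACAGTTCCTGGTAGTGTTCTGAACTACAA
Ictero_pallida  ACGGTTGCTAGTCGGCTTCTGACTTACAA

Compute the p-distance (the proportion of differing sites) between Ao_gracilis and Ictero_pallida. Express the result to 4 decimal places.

Mismatches occur at site 3 (A↔G), site 7 (C↔G), site 10 (G↔A), site 13 (A↔C), site 15 (T↔G), site 16 (G↔C), site 23 (A↔C), site 24 (C↔T).
There are 8 differences over 29 sites, so p = 8/29 = 0.2759.

0.2759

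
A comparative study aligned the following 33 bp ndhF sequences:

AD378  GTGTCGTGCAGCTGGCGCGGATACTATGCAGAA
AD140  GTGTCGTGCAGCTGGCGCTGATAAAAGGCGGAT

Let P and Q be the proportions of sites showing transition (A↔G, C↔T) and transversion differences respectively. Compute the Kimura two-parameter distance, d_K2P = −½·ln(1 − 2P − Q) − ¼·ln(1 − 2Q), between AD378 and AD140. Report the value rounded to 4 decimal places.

Differing sites — 19:G/T (Tv); 24:C/A (Tv); 25:T/A (Tv); 27:T/G (Tv); 30:A/G (Ti); 33:A/T (Tv).
Of the 6 differences, 1 transition and 5 transversions over 33 sites: P = 1/33 = 0.030303, Q = 5/33 = 0.151515.
d = −0.5·ln(0.787879) − 0.25·ln(0.696970) = −0.5·(-0.238411) − 0.25·(-0.361013) = 0.2095.

0.2095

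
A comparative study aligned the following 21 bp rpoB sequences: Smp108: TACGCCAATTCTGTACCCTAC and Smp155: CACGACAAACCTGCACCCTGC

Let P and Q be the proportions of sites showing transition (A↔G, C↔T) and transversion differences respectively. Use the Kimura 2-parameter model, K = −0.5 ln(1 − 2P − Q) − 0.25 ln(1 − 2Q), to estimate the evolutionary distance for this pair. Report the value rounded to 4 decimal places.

Mismatches occur at site 1 (T/C, transition), site 5 (C/A, transversion), site 9 (T/A, transversion), site 10 (T/C, transition), site 14 (T/C, transition), site 20 (A/G, transition).
Of the 6 differences, 4 transitions and 2 transversions over 21 sites: P = 4/21 = 0.190476, Q = 2/21 = 0.095238.
d = −0.5·ln(0.523810) − 0.25·ln(0.809524) = −0.5·(-0.646626) − 0.25·(-0.211309) = 0.3761.

0.3761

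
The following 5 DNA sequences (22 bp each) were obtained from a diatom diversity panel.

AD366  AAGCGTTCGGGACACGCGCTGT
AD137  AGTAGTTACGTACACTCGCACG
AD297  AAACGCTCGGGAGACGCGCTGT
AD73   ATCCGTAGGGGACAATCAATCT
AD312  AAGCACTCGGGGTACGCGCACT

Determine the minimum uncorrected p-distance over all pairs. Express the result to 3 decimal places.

Pairwise Hamming distances:
  AD366 vs AD137: 10
  AD366 vs AD297: 3
  AD366 vs AD73: 9
  AD366 vs AD312: 6
  AD137 vs AD297: 12
  AD137 vs AD73: 12
  AD137 vs AD312: 12
  AD297 vs AD73: 11
  AD297 vs AD312: 6
  AD73 vs AD312: 13
The smallest is 3 mismatches, between AD366 and AD297; p = 3/22 = 0.136.

0.136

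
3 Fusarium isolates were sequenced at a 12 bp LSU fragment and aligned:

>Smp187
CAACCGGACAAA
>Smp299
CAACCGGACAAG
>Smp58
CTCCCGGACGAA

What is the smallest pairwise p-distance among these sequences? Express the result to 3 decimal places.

Pairwise Hamming distances:
  Smp187 vs Smp299: 1
  Smp187 vs Smp58: 3
  Smp299 vs Smp58: 4
The smallest is 1 mismatch, between Smp187 and Smp299; p = 1/12 = 0.083.

0.083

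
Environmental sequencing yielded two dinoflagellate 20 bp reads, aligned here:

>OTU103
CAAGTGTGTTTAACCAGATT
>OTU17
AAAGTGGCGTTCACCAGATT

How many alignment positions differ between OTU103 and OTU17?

5

Differing sites — 1:C/A; 7:T/G; 8:G/C; 9:T/G; 12:A/C.
That gives 5 mismatches out of 20 aligned sites, so the Hamming distance is 5.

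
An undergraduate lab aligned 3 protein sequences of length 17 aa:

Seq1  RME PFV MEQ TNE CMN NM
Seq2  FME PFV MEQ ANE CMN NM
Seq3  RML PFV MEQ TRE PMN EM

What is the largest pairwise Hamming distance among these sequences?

Pairwise Hamming distances:
  Seq1 vs Seq2: 2
  Seq1 vs Seq3: 4
  Seq2 vs Seq3: 6
The largest is 6, between Seq2 and Seq3.

6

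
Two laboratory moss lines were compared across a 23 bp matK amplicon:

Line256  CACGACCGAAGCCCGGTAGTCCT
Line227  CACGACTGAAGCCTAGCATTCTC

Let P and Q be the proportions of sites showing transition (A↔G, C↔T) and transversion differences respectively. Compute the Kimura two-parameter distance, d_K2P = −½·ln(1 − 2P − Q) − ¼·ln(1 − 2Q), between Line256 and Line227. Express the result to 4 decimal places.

0.4392

Mismatches occur at site 7 (C→T, transition), site 14 (C→T, transition), site 15 (G→A, transition), site 17 (T→C, transition), site 19 (G→T, transversion), site 22 (C→T, transition), site 23 (T→C, transition).
Of the 7 differences, 6 transitions and 1 transversion over 23 sites: P = 6/23 = 0.260870, Q = 1/23 = 0.043478.
d = −0.5·ln(0.434782) − 0.25·ln(0.913044) = −0.5·(-0.832911) − 0.25·(-0.090971) = 0.4392.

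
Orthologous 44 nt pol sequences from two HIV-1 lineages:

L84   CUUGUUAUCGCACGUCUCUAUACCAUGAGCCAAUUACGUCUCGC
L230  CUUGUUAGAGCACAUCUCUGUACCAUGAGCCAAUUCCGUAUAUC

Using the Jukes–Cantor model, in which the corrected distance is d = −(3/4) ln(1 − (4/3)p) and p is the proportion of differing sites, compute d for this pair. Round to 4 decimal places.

0.2082

The sequences differ at positions 8 (U/G), 9 (C/A), 14 (G/A), 20 (A/G), 36 (A/C), 40 (C/A), 42 (C/A), 43 (G/U).
p = 8/44 = 0.181818.
d = −0.75 · ln(1 − (4/3)·0.181818) = −0.75 · ln(0.757576) = −0.75 · (-0.277631) = 0.2082.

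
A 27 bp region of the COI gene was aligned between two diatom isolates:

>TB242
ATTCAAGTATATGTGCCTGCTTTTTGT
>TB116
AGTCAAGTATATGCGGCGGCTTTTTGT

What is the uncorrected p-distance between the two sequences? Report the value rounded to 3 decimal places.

0.148

Mismatches occur at site 2 (T/G), site 14 (T/C), site 16 (C/G), site 18 (T/G).
There are 4 differences over 27 sites, so p = 4/27 = 0.148.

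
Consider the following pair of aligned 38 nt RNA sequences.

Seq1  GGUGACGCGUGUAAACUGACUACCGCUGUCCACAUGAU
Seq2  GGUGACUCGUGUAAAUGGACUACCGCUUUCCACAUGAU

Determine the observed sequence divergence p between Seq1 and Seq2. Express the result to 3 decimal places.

The sequences differ at positions 7 (G/U), 16 (C/U), 17 (U/G), 28 (G/U).
There are 4 differences over 38 sites, so p = 4/38 = 0.105.

0.105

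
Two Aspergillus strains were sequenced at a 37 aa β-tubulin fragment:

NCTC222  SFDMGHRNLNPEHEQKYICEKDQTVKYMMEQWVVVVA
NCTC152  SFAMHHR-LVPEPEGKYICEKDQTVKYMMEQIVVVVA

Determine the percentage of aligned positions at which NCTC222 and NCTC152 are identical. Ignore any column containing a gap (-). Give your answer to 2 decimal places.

83.33%

Excluding the 1 gap column leaves 36 comparable sites.
Differing sites — 3:D/A; 5:G/H; 10:N/V; 13:H/P; 15:Q/G; 32:W/I.
30 of the 36 comparable sites match, so the percent identity is 30/36 × 100 = 83.33%.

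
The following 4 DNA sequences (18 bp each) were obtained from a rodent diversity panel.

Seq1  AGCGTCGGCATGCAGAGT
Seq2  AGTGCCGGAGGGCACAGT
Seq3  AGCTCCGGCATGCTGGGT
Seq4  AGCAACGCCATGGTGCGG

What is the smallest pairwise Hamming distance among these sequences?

Pairwise Hamming distances:
  Seq1 vs Seq2: 6
  Seq1 vs Seq3: 4
  Seq1 vs Seq4: 7
  Seq2 vs Seq3: 8
  Seq2 vs Seq4: 12
  Seq3 vs Seq4: 6
The smallest is 4, between Seq1 and Seq3.

4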